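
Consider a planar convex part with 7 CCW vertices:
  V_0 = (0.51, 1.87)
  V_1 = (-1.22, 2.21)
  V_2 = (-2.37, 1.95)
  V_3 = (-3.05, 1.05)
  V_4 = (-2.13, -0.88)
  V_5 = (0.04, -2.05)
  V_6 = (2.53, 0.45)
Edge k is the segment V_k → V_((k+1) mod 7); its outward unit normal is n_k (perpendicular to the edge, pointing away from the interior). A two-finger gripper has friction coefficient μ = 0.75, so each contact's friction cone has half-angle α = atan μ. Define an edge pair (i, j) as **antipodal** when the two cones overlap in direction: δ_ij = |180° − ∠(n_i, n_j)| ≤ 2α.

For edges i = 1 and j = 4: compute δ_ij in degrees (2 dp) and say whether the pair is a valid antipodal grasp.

α = atan 0.75 = 36.87°;  2α = 73.74°
edge 1: e_1 = (-1.15, -0.26);  n_1 = (-0.2205, +0.9754)
edge 4: e_4 = (+2.17, -1.17);  n_4 = (-0.4746, -0.8802)
∠(n_1, n_4) = 138.93°
δ = |180° − 138.93°| = 41.07°
41.07° ≤ 2α = 73.74°  →  valid

δ = 41.07°, valid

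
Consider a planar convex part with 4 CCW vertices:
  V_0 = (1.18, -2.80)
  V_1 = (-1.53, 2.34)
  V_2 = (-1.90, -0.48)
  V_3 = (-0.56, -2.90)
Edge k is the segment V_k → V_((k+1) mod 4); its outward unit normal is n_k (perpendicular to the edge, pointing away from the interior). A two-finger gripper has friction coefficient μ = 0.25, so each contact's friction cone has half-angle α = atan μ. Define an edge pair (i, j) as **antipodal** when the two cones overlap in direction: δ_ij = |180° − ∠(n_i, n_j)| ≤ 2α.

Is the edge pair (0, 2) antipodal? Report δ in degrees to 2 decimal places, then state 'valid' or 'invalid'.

δ = 1.17°, valid

α = atan 0.25 = 14.04°;  2α = 28.07°
edge 0: e_0 = (-2.71, +5.14);  n_0 = (+0.8846, +0.4664)
edge 2: e_2 = (+1.34, -2.42);  n_2 = (-0.8748, -0.4844)
∠(n_0, n_2) = 178.83°
δ = |180° − 178.83°| = 1.17°
1.17° ≤ 2α = 28.07°  →  valid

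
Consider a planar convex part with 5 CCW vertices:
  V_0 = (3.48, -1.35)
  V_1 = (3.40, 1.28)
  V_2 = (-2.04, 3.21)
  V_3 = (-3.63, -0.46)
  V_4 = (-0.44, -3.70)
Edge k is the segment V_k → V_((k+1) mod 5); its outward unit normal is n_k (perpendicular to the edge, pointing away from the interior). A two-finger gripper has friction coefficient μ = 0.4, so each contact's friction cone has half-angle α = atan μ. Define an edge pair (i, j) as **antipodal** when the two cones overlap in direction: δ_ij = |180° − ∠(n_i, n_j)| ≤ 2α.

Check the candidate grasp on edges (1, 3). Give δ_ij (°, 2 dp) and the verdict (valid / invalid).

α = atan 0.4 = 21.80°;  2α = 43.60°
edge 1: e_1 = (-5.44, +1.93);  n_1 = (+0.3344, +0.9424)
edge 3: e_3 = (+3.19, -3.24);  n_3 = (-0.7126, -0.7016)
∠(n_1, n_3) = 154.09°
δ = |180° − 154.09°| = 25.91°
25.91° ≤ 2α = 43.60°  →  valid

δ = 25.91°, valid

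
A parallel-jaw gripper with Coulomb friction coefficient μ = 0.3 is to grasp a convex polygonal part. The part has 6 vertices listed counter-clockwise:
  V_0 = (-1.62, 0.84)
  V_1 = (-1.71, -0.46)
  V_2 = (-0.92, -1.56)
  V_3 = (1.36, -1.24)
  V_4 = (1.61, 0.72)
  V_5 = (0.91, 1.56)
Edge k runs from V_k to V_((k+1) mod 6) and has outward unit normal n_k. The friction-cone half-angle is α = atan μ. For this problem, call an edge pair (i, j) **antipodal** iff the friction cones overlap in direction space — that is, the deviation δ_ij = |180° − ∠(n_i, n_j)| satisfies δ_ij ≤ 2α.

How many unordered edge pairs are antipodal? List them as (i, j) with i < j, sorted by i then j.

α = atan 0.3 = 16.70°;  2α = 33.40°
n_0 = (-0.9976, +0.0691)
n_1 = (-0.8122, -0.5833)
n_2 = (+0.1390, -0.9903)
n_3 = (+0.9920, -0.1265)
n_4 = (+0.7682, +0.6402)
n_5 = (-0.2737, +0.9618)
  (0,1): δ = 140.35°  ·
  (0,2): δ = 78.05°  ·
  (0,3): δ = 3.31°  ✓
  (0,4): δ = 43.77°  ·
  (0,5): δ = 109.85°  ·
  (1,2): δ = 117.70°  ·
  (1,3): δ = 42.95°  ·
  (1,4): δ = 4.12°  ✓
  (1,5): δ = 70.20°  ·
  (2,3): δ = 105.26°  ·
  (2,4): δ = 58.18°  ·
  (2,5): δ = 7.90°  ✓
  (3,4): δ = 132.93°  ·
  (3,5): δ = 66.85°  ·
  (4,5): δ = 113.92°  ·
antipodal pairs: 3

count = 3; pairs: (0,3), (1,4), (2,5)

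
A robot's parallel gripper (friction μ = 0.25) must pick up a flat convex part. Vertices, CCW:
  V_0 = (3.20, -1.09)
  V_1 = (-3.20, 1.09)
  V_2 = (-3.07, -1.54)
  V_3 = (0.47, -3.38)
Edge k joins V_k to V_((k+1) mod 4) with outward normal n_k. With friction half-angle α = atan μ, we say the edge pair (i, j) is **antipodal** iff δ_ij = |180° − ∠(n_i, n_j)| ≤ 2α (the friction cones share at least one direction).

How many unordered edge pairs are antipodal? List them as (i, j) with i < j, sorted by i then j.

α = atan 0.25 = 14.04°;  2α = 28.07°
n_0 = (+0.3224, +0.9466)
n_1 = (-0.9988, -0.0494)
n_2 = (-0.4612, -0.8873)
n_3 = (+0.6427, -0.7661)
  (0,1): δ = 68.36°  ·
  (0,2): δ = 8.65°  ✓
  (0,3): δ = 58.80°  ·
  (1,2): δ = 120.29°  ·
  (1,3): δ = 52.84°  ·
  (2,3): δ = 112.54°  ·
antipodal pairs: 1

count = 1; pairs: (0,2)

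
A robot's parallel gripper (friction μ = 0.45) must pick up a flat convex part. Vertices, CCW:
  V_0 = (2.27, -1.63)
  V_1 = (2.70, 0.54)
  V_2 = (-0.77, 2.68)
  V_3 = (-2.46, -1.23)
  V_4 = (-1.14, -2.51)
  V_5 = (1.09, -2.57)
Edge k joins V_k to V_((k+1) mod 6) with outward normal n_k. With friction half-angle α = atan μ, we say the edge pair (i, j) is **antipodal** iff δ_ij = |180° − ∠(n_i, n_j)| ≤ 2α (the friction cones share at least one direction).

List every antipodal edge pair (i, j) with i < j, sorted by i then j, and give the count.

count = 4; pairs: (0,2), (1,3), (1,4), (2,5)

α = atan 0.45 = 24.23°;  2α = 48.46°
n_0 = (+0.9809, -0.1944)
n_1 = (+0.5249, +0.8512)
n_2 = (-0.9179, +0.3968)
n_3 = (-0.6961, -0.7179)
n_4 = (-0.0269, -0.9996)
n_5 = (+0.6231, -0.7822)
  (0,1): δ = 110.45°  ·
  (0,2): δ = 12.17°  ✓
  (0,3): δ = 57.09°  ·
  (0,4): δ = 99.67°  ·
  (0,5): δ = 139.75°  ·
  (1,2): δ = 81.71°  ·
  (1,3): δ = 12.46°  ✓
  (1,4): δ = 30.12°  ✓
  (1,5): δ = 70.20°  ·
  (2,3): δ = 110.74°  ·
  (2,4): δ = 68.17°  ·
  (2,5): δ = 28.08°  ✓
  (3,4): δ = 137.42°  ·
  (3,5): δ = 97.34°  ·
  (4,5): δ = 139.92°  ·
antipodal pairs: 4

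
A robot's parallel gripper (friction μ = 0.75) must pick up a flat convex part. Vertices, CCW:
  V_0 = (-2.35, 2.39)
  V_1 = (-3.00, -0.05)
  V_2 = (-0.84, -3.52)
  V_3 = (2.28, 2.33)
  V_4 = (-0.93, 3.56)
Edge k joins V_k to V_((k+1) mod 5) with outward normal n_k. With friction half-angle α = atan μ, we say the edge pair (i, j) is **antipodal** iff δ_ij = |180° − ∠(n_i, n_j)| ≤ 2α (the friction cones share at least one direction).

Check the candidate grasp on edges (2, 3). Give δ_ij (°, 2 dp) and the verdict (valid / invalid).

δ = 82.89°, invalid

α = atan 0.75 = 36.87°;  2α = 73.74°
edge 2: e_2 = (+3.12, +5.85);  n_2 = (+0.8824, -0.4706)
edge 3: e_3 = (-3.21, +1.23);  n_3 = (+0.3578, +0.9338)
∠(n_2, n_3) = 97.11°
δ = |180° − 97.11°| = 82.89°
82.89° > 2α = 73.74°  →  invalid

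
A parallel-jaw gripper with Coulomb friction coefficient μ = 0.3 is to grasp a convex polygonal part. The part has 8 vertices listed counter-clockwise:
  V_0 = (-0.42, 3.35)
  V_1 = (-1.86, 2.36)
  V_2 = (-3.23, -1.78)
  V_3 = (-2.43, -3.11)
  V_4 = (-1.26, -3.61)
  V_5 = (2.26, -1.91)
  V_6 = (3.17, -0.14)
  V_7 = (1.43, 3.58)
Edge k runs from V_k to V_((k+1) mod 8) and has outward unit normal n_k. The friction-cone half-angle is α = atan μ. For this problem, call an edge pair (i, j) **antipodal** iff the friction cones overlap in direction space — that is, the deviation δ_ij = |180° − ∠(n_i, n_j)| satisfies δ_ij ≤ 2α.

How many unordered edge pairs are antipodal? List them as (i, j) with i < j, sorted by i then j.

α = atan 0.3 = 16.70°;  2α = 33.40°
n_0 = (-0.5665, +0.8240)
n_1 = (-0.9494, +0.3142)
n_2 = (-0.8569, -0.5154)
n_3 = (-0.3930, -0.9196)
n_4 = (+0.4349, -0.9005)
n_5 = (+0.8893, -0.4572)
n_6 = (+0.9058, +0.4237)
n_7 = (-0.1234, +0.9924)
  (0,1): δ = 142.82°  ·
  (0,2): δ = 93.48°  ·
  (0,3): δ = 57.65°  ·
  (0,4): δ = 8.73°  ✓
  (0,5): δ = 28.28°  ✓
  (0,6): δ = 80.56°  ·
  (0,7): δ = 152.58°  ·
  (1,2): δ = 130.66°  ·
  (1,3): δ = 94.83°  ·
  (1,4): δ = 45.91°  ·
  (1,5): δ = 8.90°  ✓
  (1,6): δ = 43.38°  ·
  (1,7): δ = 115.40°  ·
  (2,3): δ = 144.17°  ·
  (2,4): δ = 95.25°  ·
  (2,5): δ = 58.24°  ·
  (2,6): δ = 5.96°  ✓
  (2,7): δ = 66.06°  ·
  (3,4): δ = 131.08°  ·
  (3,5): δ = 94.07°  ·
  (3,6): δ = 41.79°  ·
  (3,7): δ = 30.23°  ✓
  (4,5): δ = 142.99°  ·
  (4,6): δ = 90.71°  ·
  (4,7): δ = 18.69°  ✓
  (5,6): δ = 127.72°  ·
  (5,7): δ = 55.70°  ·
  (6,7): δ = 107.98°  ·
antipodal pairs: 6

count = 6; pairs: (0,4), (0,5), (1,5), (2,6), (3,7), (4,7)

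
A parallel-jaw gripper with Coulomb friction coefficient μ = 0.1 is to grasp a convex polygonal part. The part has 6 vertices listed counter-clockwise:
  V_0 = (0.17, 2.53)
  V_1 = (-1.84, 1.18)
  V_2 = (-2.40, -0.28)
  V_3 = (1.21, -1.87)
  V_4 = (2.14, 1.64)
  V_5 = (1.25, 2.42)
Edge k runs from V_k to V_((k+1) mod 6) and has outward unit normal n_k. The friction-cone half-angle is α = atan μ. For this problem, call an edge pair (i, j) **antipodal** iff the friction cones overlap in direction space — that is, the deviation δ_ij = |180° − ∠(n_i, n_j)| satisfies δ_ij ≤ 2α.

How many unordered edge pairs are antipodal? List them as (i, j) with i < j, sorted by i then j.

count = 1; pairs: (1,3)

α = atan 0.1 = 5.71°;  2α = 11.42°
n_0 = (-0.5576, +0.8301)
n_1 = (-0.9337, +0.3581)
n_2 = (-0.4031, -0.9152)
n_3 = (+0.9666, -0.2561)
n_4 = (+0.6591, +0.7521)
n_5 = (+0.1013, +0.9949)
  (0,1): δ = 144.87°  ·
  (0,2): δ = 57.66°  ·
  (0,3): δ = 41.27°  ·
  (0,4): δ = 104.88°  ·
  (0,5): δ = 140.30°  ·
  (1,2): δ = 92.79°  ·
  (1,3): δ = 6.14°  ✓
  (1,4): δ = 69.75°  ·
  (1,5): δ = 105.17°  ·
  (2,3): δ = 81.07°  ·
  (2,4): δ = 17.46°  ·
  (2,5): δ = 17.96°  ·
  (3,4): δ = 116.39°  ·
  (3,5): δ = 80.98°  ·
  (4,5): δ = 144.58°  ·
antipodal pairs: 1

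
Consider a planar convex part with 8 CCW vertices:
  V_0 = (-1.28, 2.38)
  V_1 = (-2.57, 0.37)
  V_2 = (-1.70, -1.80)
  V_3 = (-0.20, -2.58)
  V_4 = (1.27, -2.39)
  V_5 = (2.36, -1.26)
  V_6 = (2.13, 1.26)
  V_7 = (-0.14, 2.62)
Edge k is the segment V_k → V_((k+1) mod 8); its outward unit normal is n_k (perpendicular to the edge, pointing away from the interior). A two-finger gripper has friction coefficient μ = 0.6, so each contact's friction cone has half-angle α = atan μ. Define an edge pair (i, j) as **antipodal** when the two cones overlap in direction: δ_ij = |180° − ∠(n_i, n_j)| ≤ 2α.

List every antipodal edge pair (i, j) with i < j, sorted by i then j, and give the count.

count = 11; pairs: (0,3), (0,4), (0,5), (1,5), (1,6), (2,5), (2,6), (2,7), (3,6), (3,7), (4,7)

α = atan 0.6 = 30.96°;  2α = 61.93°
n_0 = (-0.8416, +0.5401)
n_1 = (-0.9282, -0.3721)
n_2 = (-0.4614, -0.8872)
n_3 = (+0.1282, -0.9918)
n_4 = (+0.7197, -0.6943)
n_5 = (+0.9959, +0.0909)
n_6 = (+0.5139, +0.8578)
n_7 = (-0.2060, +0.9785)
  (0,1): δ = 125.46°  ·
  (0,2): δ = 84.78°  ·
  (0,3): δ = 49.94°  ✓
  (0,4): δ = 11.28°  ✓
  (0,5): δ = 37.91°  ✓
  (0,6): δ = 91.77°  ·
  (0,7): δ = 134.58°  ·
  (1,2): δ = 139.32°  ·
  (1,3): δ = 104.48°  ·
  (1,4): δ = 65.81°  ·
  (1,5): δ = 16.63°  ✓
  (1,6): δ = 37.23°  ✓
  (1,7): δ = 80.04°  ·
  (2,3): δ = 145.16°  ·
  (2,4): δ = 106.49°  ·
  (2,5): δ = 57.31°  ✓
  (2,6): δ = 3.45°  ✓
  (2,7): δ = 39.36°  ✓
  (3,4): δ = 141.33°  ·
  (3,5): δ = 92.15°  ·
  (3,6): δ = 38.29°  ✓
  (3,7): δ = 4.52°  ✓
  (4,5): δ = 130.82°  ·
  (4,6): δ = 76.96°  ·
  (4,7): δ = 34.14°  ✓
  (5,6): δ = 126.14°  ·
  (5,7): δ = 83.33°  ·
  (6,7): δ = 137.18°  ·
antipodal pairs: 11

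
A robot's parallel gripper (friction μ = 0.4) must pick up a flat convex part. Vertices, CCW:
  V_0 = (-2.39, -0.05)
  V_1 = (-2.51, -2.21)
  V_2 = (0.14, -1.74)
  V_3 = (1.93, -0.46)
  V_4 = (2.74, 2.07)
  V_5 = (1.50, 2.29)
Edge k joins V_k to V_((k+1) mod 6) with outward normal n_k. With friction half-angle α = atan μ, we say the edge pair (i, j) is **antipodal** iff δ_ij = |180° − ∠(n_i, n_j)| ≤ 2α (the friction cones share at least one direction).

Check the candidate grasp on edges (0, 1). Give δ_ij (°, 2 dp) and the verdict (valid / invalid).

δ = 76.76°, invalid

α = atan 0.4 = 21.80°;  2α = 43.60°
edge 0: e_0 = (-0.12, -2.16);  n_0 = (-0.9985, +0.0555)
edge 1: e_1 = (+2.65, +0.47);  n_1 = (+0.1746, -0.9846)
∠(n_0, n_1) = 103.24°
δ = |180° − 103.24°| = 76.76°
76.76° > 2α = 43.60°  →  invalid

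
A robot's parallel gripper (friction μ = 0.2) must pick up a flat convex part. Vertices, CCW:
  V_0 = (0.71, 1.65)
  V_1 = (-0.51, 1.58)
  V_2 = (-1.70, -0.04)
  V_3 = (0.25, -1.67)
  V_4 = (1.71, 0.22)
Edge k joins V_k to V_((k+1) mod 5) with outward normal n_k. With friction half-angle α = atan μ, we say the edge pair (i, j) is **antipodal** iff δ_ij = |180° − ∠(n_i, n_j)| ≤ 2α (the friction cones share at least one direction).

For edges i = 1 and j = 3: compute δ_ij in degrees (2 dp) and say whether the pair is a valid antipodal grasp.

α = atan 0.2 = 11.31°;  2α = 22.62°
edge 1: e_1 = (-1.19, -1.62);  n_1 = (-0.8059, +0.5920)
edge 3: e_3 = (+1.46, +1.89);  n_3 = (+0.7914, -0.6113)
∠(n_1, n_3) = 178.61°
δ = |180° − 178.61°| = 1.39°
1.39° ≤ 2α = 22.62°  →  valid

δ = 1.39°, valid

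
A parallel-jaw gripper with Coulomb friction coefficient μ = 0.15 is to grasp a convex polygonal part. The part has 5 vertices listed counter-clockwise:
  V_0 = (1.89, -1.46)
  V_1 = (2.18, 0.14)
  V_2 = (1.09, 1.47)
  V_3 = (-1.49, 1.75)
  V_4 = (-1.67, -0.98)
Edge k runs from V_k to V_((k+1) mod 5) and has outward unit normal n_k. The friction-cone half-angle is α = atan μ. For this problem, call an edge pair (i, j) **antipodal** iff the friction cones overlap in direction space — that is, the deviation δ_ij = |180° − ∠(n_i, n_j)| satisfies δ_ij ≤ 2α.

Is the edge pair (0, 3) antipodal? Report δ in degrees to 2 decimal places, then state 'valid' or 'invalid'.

α = atan 0.15 = 8.53°;  2α = 17.06°
edge 0: e_0 = (+0.29, +1.60);  n_0 = (+0.9840, -0.1783)
edge 3: e_3 = (-0.18, -2.73);  n_3 = (-0.9978, +0.0658)
∠(n_0, n_3) = 173.50°
δ = |180° − 173.50°| = 6.50°
6.50° ≤ 2α = 17.06°  →  valid

δ = 6.50°, valid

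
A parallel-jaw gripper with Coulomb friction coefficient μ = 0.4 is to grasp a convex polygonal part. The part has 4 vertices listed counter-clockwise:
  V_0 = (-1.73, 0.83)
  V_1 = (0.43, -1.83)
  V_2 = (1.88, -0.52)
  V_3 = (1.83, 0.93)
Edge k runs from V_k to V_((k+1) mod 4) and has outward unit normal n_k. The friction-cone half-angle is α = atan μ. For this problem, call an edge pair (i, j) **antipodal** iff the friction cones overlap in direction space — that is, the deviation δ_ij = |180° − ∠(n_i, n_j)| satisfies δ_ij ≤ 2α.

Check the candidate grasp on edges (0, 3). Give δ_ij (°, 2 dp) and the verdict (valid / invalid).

α = atan 0.4 = 21.80°;  2α = 43.60°
edge 0: e_0 = (+2.16, -2.66);  n_0 = (-0.7763, -0.6304)
edge 3: e_3 = (-3.56, -0.10);  n_3 = (-0.0281, +0.9996)
∠(n_0, n_3) = 127.47°
δ = |180° − 127.47°| = 52.53°
52.53° > 2α = 43.60°  →  invalid

δ = 52.53°, invalid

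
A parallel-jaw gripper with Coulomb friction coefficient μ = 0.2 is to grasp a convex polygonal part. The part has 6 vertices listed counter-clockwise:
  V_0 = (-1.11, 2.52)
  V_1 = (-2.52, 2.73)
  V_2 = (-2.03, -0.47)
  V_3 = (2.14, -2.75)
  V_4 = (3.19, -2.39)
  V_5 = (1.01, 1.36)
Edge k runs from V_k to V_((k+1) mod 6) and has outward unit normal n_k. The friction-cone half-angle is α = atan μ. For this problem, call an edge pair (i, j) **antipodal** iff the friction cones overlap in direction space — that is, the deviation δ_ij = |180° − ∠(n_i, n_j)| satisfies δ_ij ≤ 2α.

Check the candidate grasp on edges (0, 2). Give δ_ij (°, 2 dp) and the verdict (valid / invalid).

α = atan 0.2 = 11.31°;  2α = 22.62°
edge 0: e_0 = (-1.41, +0.21);  n_0 = (+0.1473, +0.9891)
edge 2: e_2 = (+4.17, -2.28);  n_2 = (-0.4797, -0.8774)
∠(n_0, n_2) = 159.80°
δ = |180° − 159.80°| = 20.20°
20.20° ≤ 2α = 22.62°  →  valid

δ = 20.20°, valid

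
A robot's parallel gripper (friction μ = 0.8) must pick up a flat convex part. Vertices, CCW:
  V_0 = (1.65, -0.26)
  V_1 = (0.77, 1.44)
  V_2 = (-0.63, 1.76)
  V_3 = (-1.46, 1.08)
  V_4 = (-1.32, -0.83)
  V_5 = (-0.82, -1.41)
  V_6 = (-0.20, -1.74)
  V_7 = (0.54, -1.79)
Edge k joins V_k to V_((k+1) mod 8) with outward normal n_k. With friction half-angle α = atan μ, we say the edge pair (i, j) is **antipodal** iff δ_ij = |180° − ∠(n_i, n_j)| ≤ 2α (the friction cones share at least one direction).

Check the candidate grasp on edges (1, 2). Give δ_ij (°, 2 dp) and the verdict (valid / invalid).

δ = 127.80°, invalid

α = atan 0.8 = 38.66°;  2α = 77.32°
edge 1: e_1 = (-1.40, +0.32);  n_1 = (+0.2228, +0.9749)
edge 2: e_2 = (-0.83, -0.68);  n_2 = (-0.6337, +0.7735)
∠(n_1, n_2) = 52.20°
δ = |180° − 52.20°| = 127.80°
127.80° > 2α = 77.32°  →  invalid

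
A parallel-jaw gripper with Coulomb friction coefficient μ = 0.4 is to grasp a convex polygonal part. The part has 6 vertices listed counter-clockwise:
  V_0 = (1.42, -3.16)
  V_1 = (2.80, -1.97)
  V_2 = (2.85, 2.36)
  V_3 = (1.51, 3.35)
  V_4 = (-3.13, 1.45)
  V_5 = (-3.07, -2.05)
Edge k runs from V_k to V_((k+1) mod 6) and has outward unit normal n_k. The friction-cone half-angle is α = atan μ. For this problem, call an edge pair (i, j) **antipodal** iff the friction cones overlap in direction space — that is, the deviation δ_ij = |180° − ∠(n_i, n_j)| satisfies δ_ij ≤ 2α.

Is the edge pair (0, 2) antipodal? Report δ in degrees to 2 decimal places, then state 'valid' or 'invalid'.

δ = 77.23°, invalid

α = atan 0.4 = 21.80°;  2α = 43.60°
edge 0: e_0 = (+1.38, +1.19);  n_0 = (+0.6530, -0.7573)
edge 2: e_2 = (-1.34, +0.99);  n_2 = (+0.5942, +0.8043)
∠(n_0, n_2) = 102.77°
δ = |180° − 102.77°| = 77.23°
77.23° > 2α = 43.60°  →  invalid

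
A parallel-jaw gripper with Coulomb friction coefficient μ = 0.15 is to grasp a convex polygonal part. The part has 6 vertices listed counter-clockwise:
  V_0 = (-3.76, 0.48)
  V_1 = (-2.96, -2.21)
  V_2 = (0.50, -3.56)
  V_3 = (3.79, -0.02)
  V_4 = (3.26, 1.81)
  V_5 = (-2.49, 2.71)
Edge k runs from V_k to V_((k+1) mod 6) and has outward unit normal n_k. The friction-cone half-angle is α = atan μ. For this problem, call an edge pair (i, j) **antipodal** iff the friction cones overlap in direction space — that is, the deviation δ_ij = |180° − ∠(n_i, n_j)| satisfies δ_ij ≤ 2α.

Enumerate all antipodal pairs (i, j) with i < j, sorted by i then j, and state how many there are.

α = atan 0.15 = 8.53°;  2α = 17.06°
n_0 = (-0.9585, -0.2851)
n_1 = (-0.3635, -0.9316)
n_2 = (+0.7325, -0.6808)
n_3 = (+0.9605, +0.2782)
n_4 = (+0.1546, +0.9880)
n_5 = (-0.8690, +0.4949)
  (0,1): δ = 127.88°  ·
  (0,2): δ = 59.47°  ·
  (0,3): δ = 0.41°  ✓
  (0,4): δ = 64.54°  ·
  (0,5): δ = 133.78°  ·
  (1,2): δ = 111.59°  ·
  (1,3): δ = 52.53°  ·
  (1,4): δ = 12.42°  ✓
  (1,5): δ = 81.65°  ·
  (2,3): δ = 120.94°  ·
  (2,4): δ = 55.99°  ·
  (2,5): δ = 13.24°  ✓
  (3,4): δ = 115.05°  ·
  (3,5): δ = 45.81°  ·
  (4,5): δ = 110.77°  ·
antipodal pairs: 3

count = 3; pairs: (0,3), (1,4), (2,5)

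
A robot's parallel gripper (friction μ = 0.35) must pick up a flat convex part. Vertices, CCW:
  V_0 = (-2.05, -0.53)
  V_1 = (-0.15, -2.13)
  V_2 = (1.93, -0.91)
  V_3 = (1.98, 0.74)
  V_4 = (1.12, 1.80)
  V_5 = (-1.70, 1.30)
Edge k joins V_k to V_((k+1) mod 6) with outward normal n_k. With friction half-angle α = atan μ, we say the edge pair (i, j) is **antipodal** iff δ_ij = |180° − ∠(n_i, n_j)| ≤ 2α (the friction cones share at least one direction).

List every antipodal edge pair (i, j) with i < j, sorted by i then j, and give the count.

α = atan 0.35 = 19.29°;  2α = 38.58°
n_0 = (-0.6441, -0.7649)
n_1 = (+0.5059, -0.8626)
n_2 = (+0.9995, -0.0303)
n_3 = (+0.7766, +0.6300)
n_4 = (-0.1746, +0.9846)
n_5 = (-0.9822, +0.1879)
  (0,1): δ = 109.51°  ·
  (0,2): δ = 51.63°  ·
  (0,3): δ = 10.85°  ✓
  (0,4): δ = 50.16°  ·
  (0,5): δ = 119.27°  ·
  (1,2): δ = 122.13°  ·
  (1,3): δ = 81.34°  ·
  (1,4): δ = 20.34°  ✓
  (1,5): δ = 48.78°  ·
  (2,3): δ = 139.21°  ·
  (2,4): δ = 78.21°  ·
  (2,5): δ = 9.09°  ✓
  (3,4): δ = 119.00°  ·
  (3,5): δ = 49.88°  ·
  (4,5): δ = 110.88°  ·
antipodal pairs: 3

count = 3; pairs: (0,3), (1,4), (2,5)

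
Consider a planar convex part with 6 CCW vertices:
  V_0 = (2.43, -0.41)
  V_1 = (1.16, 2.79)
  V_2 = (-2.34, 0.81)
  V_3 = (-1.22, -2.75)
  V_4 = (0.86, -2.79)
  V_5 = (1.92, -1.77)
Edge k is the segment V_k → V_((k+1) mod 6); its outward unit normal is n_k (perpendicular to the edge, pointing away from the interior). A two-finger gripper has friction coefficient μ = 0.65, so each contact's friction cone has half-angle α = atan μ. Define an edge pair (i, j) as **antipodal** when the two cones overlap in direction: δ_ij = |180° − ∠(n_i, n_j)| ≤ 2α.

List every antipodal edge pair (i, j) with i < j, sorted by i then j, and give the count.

count = 6; pairs: (0,2), (1,3), (1,4), (1,5), (2,4), (2,5)

α = atan 0.65 = 33.02°;  2α = 66.05°
n_0 = (+0.9295, +0.3689)
n_1 = (-0.4924, +0.8704)
n_2 = (-0.9539, -0.3001)
n_3 = (-0.0192, -0.9998)
n_4 = (+0.6934, -0.7206)
n_5 = (+0.9363, -0.3511)
  (0,1): δ = 82.15°  ·
  (0,2): δ = 4.18°  ✓
  (0,3): δ = 67.25°  ·
  (0,4): δ = 112.25°  ·
  (0,5): δ = 137.80°  ·
  (1,2): δ = 102.03°  ·
  (1,3): δ = 30.60°  ✓
  (1,4): δ = 14.40°  ✓
  (1,5): δ = 39.95°  ✓
  (2,3): δ = 108.57°  ·
  (2,4): δ = 63.57°  ✓
  (2,5): δ = 38.02°  ✓
  (3,4): δ = 135.00°  ·
  (3,5): δ = 109.45°  ·
  (4,5): δ = 154.45°  ·
antipodal pairs: 6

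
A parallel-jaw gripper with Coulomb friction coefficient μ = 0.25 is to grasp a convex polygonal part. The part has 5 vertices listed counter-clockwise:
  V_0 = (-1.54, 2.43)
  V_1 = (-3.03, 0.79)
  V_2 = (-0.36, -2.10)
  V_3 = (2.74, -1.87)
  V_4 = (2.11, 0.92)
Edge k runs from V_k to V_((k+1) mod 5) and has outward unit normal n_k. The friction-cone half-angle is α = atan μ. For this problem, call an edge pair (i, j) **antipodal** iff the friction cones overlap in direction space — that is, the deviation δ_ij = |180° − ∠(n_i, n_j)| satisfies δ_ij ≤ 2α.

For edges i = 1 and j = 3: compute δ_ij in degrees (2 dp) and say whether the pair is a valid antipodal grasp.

α = atan 0.25 = 14.04°;  2α = 28.07°
edge 1: e_1 = (+2.67, -2.89);  n_1 = (-0.7345, -0.6786)
edge 3: e_3 = (-0.63, +2.79);  n_3 = (+0.9754, +0.2203)
∠(n_1, n_3) = 149.99°
δ = |180° − 149.99°| = 30.01°
30.01° > 2α = 28.07°  →  invalid

δ = 30.01°, invalid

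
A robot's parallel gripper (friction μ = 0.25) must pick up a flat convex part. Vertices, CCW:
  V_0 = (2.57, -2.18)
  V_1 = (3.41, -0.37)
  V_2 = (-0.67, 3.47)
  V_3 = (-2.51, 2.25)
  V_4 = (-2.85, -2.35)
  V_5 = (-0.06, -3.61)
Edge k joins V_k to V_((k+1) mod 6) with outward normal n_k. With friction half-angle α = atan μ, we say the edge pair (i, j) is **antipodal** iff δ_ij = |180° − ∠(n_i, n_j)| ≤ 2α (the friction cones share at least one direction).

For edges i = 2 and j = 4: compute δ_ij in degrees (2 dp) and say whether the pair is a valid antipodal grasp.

α = atan 0.25 = 14.04°;  2α = 28.07°
edge 2: e_2 = (-1.84, -1.22);  n_2 = (-0.5526, +0.8334)
edge 4: e_4 = (+2.79, -1.26);  n_4 = (-0.4116, -0.9114)
∠(n_2, n_4) = 122.15°
δ = |180° − 122.15°| = 57.85°
57.85° > 2α = 28.07°  →  invalid

δ = 57.85°, invalid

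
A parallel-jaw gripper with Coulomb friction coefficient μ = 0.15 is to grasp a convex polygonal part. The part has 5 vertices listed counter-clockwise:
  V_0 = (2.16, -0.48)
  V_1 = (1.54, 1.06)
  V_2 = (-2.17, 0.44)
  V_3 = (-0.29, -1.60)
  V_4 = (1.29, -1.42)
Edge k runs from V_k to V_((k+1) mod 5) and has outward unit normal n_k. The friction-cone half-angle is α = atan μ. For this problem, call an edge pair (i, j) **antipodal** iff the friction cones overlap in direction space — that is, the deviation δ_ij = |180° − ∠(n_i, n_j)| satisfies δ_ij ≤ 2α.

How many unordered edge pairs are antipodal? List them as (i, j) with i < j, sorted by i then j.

count = 1; pairs: (1,3)

α = atan 0.15 = 8.53°;  2α = 17.06°
n_0 = (+0.9276, +0.3735)
n_1 = (-0.1648, +0.9863)
n_2 = (-0.7354, -0.6777)
n_3 = (+0.1132, -0.9936)
n_4 = (+0.7339, -0.6793)
  (0,1): δ = 102.44°  ·
  (0,2): δ = 20.73°  ·
  (0,3): δ = 74.57°  ·
  (0,4): δ = 115.29°  ·
  (1,2): δ = 56.82°  ·
  (1,3): δ = 2.99°  ✓
  (1,4): δ = 37.73°  ·
  (2,3): δ = 126.16°  ·
  (2,4): δ = 85.45°  ·
  (3,4): δ = 139.28°  ·
antipodal pairs: 1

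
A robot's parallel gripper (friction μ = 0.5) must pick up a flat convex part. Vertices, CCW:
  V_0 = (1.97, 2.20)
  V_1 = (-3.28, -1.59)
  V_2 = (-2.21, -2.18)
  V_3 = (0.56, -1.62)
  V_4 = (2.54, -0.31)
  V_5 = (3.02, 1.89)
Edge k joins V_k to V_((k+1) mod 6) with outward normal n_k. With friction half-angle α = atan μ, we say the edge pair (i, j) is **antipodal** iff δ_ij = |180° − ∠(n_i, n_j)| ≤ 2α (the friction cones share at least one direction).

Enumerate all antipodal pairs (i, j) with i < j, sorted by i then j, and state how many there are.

α = atan 0.5 = 26.57°;  2α = 53.13°
n_0 = (-0.5853, +0.8108)
n_1 = (-0.4829, -0.8757)
n_2 = (+0.1982, -0.9802)
n_3 = (+0.5518, -0.8340)
n_4 = (+0.9770, -0.2132)
n_5 = (+0.2832, +0.9591)
  (0,1): δ = 64.70°  ·
  (0,2): δ = 24.40°  ✓
  (0,3): δ = 2.34°  ✓
  (0,4): δ = 41.87°  ✓
  (0,5): δ = 127.73°  ·
  (1,2): δ = 139.70°  ·
  (1,3): δ = 117.64°  ·
  (1,4): δ = 73.44°  ·
  (1,5): δ = 12.42°  ✓
  (2,3): δ = 157.94°  ·
  (2,4): δ = 113.74°  ·
  (2,5): δ = 27.88°  ✓
  (3,4): δ = 135.80°  ·
  (3,5): δ = 49.94°  ✓
  (4,5): δ = 94.14°  ·
antipodal pairs: 6

count = 6; pairs: (0,2), (0,3), (0,4), (1,5), (2,5), (3,5)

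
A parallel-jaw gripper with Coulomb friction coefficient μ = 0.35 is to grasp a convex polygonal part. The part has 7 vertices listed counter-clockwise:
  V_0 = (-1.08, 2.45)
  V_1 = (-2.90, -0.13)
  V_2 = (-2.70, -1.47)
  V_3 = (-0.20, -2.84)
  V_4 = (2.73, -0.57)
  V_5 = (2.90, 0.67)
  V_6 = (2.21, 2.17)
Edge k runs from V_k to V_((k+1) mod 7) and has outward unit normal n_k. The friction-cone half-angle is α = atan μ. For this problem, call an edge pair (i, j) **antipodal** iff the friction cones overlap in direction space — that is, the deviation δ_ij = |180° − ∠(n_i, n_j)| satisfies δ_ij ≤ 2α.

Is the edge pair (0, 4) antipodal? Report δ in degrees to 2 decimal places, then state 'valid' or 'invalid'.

δ = 27.39°, valid

α = atan 0.35 = 19.29°;  2α = 38.58°
edge 0: e_0 = (-1.82, -2.58);  n_0 = (-0.8171, +0.5764)
edge 4: e_4 = (+0.17, +1.24);  n_4 = (+0.9907, -0.1358)
∠(n_0, n_4) = 152.61°
δ = |180° − 152.61°| = 27.39°
27.39° ≤ 2α = 38.58°  →  valid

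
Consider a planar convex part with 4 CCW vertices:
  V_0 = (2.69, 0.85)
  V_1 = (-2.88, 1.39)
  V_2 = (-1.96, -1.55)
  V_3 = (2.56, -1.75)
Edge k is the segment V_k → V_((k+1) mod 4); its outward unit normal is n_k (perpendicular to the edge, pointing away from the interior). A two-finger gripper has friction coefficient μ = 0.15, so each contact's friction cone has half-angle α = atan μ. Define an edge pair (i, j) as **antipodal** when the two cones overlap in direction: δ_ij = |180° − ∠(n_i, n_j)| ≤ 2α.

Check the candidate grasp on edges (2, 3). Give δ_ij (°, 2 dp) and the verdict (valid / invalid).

α = atan 0.15 = 8.53°;  2α = 17.06°
edge 2: e_2 = (+4.52, -0.20);  n_2 = (-0.0442, -0.9990)
edge 3: e_3 = (+0.13, +2.60);  n_3 = (+0.9988, -0.0499)
∠(n_2, n_3) = 89.67°
δ = |180° − 89.67°| = 90.33°
90.33° > 2α = 17.06°  →  invalid

δ = 90.33°, invalid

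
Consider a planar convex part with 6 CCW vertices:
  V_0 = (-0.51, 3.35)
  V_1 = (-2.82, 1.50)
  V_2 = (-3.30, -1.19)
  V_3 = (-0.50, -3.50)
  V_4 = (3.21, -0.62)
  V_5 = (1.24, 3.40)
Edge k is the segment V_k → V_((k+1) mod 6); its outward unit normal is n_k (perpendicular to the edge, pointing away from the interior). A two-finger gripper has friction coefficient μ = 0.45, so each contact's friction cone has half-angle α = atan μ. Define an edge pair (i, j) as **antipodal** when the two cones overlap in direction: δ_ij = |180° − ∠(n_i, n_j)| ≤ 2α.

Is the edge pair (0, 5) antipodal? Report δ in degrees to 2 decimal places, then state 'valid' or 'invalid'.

δ = 142.95°, invalid

α = atan 0.45 = 24.23°;  2α = 48.46°
edge 0: e_0 = (-2.31, -1.85);  n_0 = (-0.6251, +0.7805)
edge 5: e_5 = (-1.75, -0.05);  n_5 = (-0.0286, +0.9996)
∠(n_0, n_5) = 37.05°
δ = |180° − 37.05°| = 142.95°
142.95° > 2α = 48.46°  →  invalid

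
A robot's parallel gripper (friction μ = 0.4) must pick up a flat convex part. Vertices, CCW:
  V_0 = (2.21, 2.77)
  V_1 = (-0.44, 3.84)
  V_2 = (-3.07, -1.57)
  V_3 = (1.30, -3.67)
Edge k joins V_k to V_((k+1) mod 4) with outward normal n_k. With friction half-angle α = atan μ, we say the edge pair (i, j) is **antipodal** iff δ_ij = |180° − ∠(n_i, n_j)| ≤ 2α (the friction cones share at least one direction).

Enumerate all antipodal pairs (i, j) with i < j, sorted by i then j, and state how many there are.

α = atan 0.4 = 21.80°;  2α = 43.60°
n_0 = (+0.3744, +0.9273)
n_1 = (-0.8994, +0.4372)
n_2 = (-0.4331, -0.9013)
n_3 = (+0.9902, -0.1399)
  (0,1): δ = 93.94°  ·
  (0,2): δ = 3.68°  ✓
  (0,3): δ = 103.94°  ·
  (1,2): δ = 89.74°  ·
  (1,3): δ = 17.88°  ✓
  (2,3): δ = 72.38°  ·
antipodal pairs: 2

count = 2; pairs: (0,2), (1,3)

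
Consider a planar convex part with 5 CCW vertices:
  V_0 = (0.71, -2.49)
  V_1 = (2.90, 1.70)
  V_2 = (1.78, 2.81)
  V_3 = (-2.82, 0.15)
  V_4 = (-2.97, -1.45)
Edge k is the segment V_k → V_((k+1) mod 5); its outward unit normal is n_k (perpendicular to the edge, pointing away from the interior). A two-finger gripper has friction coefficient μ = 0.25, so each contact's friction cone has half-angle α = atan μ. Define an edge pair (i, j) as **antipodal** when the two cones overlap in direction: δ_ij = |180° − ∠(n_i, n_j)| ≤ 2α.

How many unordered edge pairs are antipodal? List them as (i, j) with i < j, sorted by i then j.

α = atan 0.25 = 14.04°;  2α = 28.07°
n_0 = (+0.8862, -0.4632)
n_1 = (+0.7039, +0.7103)
n_2 = (-0.5006, +0.8657)
n_3 = (-0.9956, +0.0933)
n_4 = (-0.2720, -0.9623)
  (0,1): δ = 107.15°  ·
  (0,2): δ = 32.37°  ·
  (0,3): δ = 22.24°  ✓
  (0,4): δ = 101.81°  ·
  (1,2): δ = 105.22°  ·
  (1,3): δ = 50.61°  ·
  (1,4): δ = 28.96°  ·
  (2,3): δ = 125.39°  ·
  (2,4): δ = 45.82°  ·
  (3,4): δ = 100.42°  ·
antipodal pairs: 1

count = 1; pairs: (0,3)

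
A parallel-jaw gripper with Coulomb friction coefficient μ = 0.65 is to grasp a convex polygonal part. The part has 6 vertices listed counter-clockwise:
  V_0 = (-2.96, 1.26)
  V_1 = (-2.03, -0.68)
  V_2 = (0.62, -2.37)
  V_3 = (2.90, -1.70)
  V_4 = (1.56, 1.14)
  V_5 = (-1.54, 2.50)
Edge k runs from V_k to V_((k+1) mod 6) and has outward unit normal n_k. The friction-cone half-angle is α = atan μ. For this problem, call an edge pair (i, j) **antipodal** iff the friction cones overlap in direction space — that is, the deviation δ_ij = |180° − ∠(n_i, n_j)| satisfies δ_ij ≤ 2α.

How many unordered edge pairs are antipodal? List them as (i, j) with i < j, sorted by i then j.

α = atan 0.65 = 33.02°;  2α = 66.05°
n_0 = (-0.9017, -0.4323)
n_1 = (-0.5377, -0.8431)
n_2 = (+0.2819, -0.9594)
n_3 = (+0.9044, +0.4267)
n_4 = (+0.4017, +0.9158)
n_5 = (-0.6578, +0.7532)
  (0,1): δ = 148.14°  ·
  (0,2): δ = 99.24°  ·
  (0,3): δ = 0.35°  ✓
  (0,4): δ = 40.70°  ✓
  (0,5): δ = 105.52°  ·
  (1,2): δ = 131.10°  ·
  (1,3): δ = 32.21°  ✓
  (1,4): δ = 8.84°  ✓
  (1,5): δ = 73.66°  ·
  (2,3): δ = 81.12°  ·
  (2,4): δ = 40.06°  ✓
  (2,5): δ = 24.75°  ✓
  (3,4): δ = 138.95°  ·
  (3,5): δ = 74.13°  ·
  (4,5): δ = 115.18°  ·
antipodal pairs: 6

count = 6; pairs: (0,3), (0,4), (1,3), (1,4), (2,4), (2,5)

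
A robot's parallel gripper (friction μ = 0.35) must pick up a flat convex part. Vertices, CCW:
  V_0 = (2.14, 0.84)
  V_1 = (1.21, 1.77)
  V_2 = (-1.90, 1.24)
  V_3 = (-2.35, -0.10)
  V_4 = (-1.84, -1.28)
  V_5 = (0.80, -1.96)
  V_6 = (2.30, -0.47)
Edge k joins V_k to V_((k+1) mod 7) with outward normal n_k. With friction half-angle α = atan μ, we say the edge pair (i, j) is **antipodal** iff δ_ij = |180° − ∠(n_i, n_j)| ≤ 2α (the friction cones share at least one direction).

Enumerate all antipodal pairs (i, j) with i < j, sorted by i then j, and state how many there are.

α = atan 0.35 = 19.29°;  2α = 38.58°
n_0 = (+0.7071, +0.7071)
n_1 = (-0.1680, +0.9858)
n_2 = (-0.9480, +0.3183)
n_3 = (-0.9179, -0.3967)
n_4 = (-0.2494, -0.9684)
n_5 = (+0.7047, -0.7095)
n_6 = (+0.9926, +0.1212)
  (0,1): δ = 125.33°  ·
  (0,2): δ = 63.56°  ·
  (0,3): δ = 21.63°  ✓
  (0,4): δ = 30.56°  ✓
  (0,5): δ = 89.81°  ·
  (0,6): δ = 141.96°  ·
  (1,2): δ = 118.23°  ·
  (1,3): δ = 76.30°  ·
  (1,4): δ = 24.12°  ✓
  (1,5): δ = 35.14°  ✓
  (1,6): δ = 87.29°  ·
  (2,3): δ = 138.06°  ·
  (2,4): δ = 85.88°  ·
  (2,5): δ = 26.63°  ✓
  (2,6): δ = 25.53°  ✓
  (3,4): δ = 127.82°  ·
  (3,5): δ = 68.57°  ·
  (3,6): δ = 16.41°  ✓
  (4,5): δ = 120.75°  ·
  (4,6): δ = 68.59°  ·
  (5,6): δ = 127.84°  ·
antipodal pairs: 7

count = 7; pairs: (0,3), (0,4), (1,4), (1,5), (2,5), (2,6), (3,6)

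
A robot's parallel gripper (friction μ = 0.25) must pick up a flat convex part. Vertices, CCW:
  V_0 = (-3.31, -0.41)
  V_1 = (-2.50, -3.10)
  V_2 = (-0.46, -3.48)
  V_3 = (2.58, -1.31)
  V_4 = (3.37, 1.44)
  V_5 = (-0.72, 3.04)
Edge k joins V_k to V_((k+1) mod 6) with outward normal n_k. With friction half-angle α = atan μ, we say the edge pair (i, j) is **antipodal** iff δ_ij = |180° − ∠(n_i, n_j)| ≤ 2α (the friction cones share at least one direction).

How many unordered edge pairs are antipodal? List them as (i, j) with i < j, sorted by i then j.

count = 3; pairs: (1,4), (2,5), (3,5)

α = atan 0.25 = 14.04°;  2α = 28.07°
n_0 = (-0.9575, -0.2883)
n_1 = (-0.1831, -0.9831)
n_2 = (+0.5810, -0.8139)
n_3 = (+0.9611, -0.2761)
n_4 = (+0.3643, +0.9313)
n_5 = (-0.7997, +0.6004)
  (0,1): δ = 117.31°  ·
  (0,2): δ = 71.24°  ·
  (0,3): δ = 32.79°  ·
  (0,4): δ = 51.88°  ·
  (0,5): δ = 126.35°  ·
  (1,2): δ = 133.93°  ·
  (1,3): δ = 95.48°  ·
  (1,4): δ = 10.81°  ✓
  (1,5): δ = 63.66°  ·
  (2,3): δ = 141.55°  ·
  (2,4): δ = 56.89°  ·
  (2,5): δ = 17.58°  ✓
  (3,4): δ = 95.34°  ·
  (3,5): δ = 20.87°  ✓
  (4,5): δ = 105.53°  ·
antipodal pairs: 3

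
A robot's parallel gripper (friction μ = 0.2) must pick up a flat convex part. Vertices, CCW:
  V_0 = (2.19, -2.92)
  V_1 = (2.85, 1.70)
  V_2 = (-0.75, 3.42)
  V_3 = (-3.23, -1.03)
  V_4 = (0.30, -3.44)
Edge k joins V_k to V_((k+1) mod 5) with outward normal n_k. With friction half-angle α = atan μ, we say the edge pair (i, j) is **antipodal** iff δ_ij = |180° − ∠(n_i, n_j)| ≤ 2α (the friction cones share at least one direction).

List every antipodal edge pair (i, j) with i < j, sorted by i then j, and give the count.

α = atan 0.2 = 11.31°;  2α = 22.62°
n_0 = (+0.9899, -0.1414)
n_1 = (+0.4311, +0.9023)
n_2 = (-0.8735, +0.4868)
n_3 = (-0.5638, -0.8259)
n_4 = (+0.2653, -0.9642)
  (0,1): δ = 107.41°  ·
  (0,2): δ = 21.00°  ✓
  (0,3): δ = 63.81°  ·
  (0,4): δ = 113.51°  ·
  (1,2): δ = 93.59°  ·
  (1,3): δ = 8.78°  ✓
  (1,4): δ = 40.92°  ·
  (2,3): δ = 95.19°  ·
  (2,4): δ = 45.49°  ·
  (3,4): δ = 130.29°  ·
antipodal pairs: 2

count = 2; pairs: (0,2), (1,3)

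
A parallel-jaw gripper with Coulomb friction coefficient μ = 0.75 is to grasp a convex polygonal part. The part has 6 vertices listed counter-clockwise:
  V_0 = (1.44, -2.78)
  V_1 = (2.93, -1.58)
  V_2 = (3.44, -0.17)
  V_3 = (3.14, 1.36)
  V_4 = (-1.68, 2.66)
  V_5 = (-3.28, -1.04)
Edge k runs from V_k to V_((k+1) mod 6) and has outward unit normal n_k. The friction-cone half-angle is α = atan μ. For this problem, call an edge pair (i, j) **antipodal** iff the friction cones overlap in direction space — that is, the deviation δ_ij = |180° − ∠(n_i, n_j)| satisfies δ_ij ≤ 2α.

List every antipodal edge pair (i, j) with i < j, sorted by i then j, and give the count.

α = atan 0.75 = 36.87°;  2α = 73.74°
n_0 = (+0.6272, -0.7788)
n_1 = (+0.9404, -0.3401)
n_2 = (+0.9813, +0.1924)
n_3 = (+0.2604, +0.9655)
n_4 = (-0.9179, +0.3969)
n_5 = (-0.3459, -0.9383)
  (0,1): δ = 148.73°  ·
  (0,2): δ = 117.75°  ·
  (0,3): δ = 53.94°  ✓
  (0,4): δ = 27.77°  ✓
  (0,5): δ = 120.92°  ·
  (1,2): δ = 149.02°  ·
  (1,3): δ = 85.21°  ·
  (1,4): δ = 3.50°  ✓
  (1,5): δ = 89.65°  ·
  (2,3): δ = 116.19°  ·
  (2,4): δ = 34.48°  ✓
  (2,5): δ = 58.67°  ✓
  (3,4): δ = 98.29°  ·
  (3,5): δ = 5.14°  ✓
  (4,5): δ = 86.85°  ·
antipodal pairs: 6

count = 6; pairs: (0,3), (0,4), (1,4), (2,4), (2,5), (3,5)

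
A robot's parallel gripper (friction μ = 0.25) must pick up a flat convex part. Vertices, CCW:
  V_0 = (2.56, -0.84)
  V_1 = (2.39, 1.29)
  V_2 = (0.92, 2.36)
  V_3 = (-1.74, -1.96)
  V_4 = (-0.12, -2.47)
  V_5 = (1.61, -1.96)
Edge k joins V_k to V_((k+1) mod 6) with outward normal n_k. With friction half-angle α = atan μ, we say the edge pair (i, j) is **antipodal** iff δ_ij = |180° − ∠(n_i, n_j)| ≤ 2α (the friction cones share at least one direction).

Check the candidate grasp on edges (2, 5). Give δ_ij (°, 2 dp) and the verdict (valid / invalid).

δ = 8.68°, valid

α = atan 0.25 = 14.04°;  2α = 28.07°
edge 2: e_2 = (-2.66, -4.32);  n_2 = (-0.8515, +0.5243)
edge 5: e_5 = (+0.95, +1.12);  n_5 = (+0.7626, -0.6469)
∠(n_2, n_5) = 171.32°
δ = |180° − 171.32°| = 8.68°
8.68° ≤ 2α = 28.07°  →  valid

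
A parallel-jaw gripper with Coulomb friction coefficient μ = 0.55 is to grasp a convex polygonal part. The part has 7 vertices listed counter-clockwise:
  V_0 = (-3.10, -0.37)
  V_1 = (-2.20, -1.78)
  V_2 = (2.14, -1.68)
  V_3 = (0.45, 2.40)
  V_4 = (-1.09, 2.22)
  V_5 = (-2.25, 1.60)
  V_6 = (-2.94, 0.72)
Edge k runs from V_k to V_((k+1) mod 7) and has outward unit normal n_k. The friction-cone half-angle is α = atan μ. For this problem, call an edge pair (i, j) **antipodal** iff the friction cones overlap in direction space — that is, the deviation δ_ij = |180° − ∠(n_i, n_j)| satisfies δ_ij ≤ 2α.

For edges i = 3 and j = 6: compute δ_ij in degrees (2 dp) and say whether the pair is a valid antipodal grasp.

δ = 105.02°, invalid

α = atan 0.55 = 28.81°;  2α = 57.62°
edge 3: e_3 = (-1.54, -0.18);  n_3 = (-0.1161, +0.9932)
edge 6: e_6 = (-0.16, -1.09);  n_6 = (-0.9894, +0.1452)
∠(n_3, n_6) = 74.98°
δ = |180° − 74.98°| = 105.02°
105.02° > 2α = 57.62°  →  invalid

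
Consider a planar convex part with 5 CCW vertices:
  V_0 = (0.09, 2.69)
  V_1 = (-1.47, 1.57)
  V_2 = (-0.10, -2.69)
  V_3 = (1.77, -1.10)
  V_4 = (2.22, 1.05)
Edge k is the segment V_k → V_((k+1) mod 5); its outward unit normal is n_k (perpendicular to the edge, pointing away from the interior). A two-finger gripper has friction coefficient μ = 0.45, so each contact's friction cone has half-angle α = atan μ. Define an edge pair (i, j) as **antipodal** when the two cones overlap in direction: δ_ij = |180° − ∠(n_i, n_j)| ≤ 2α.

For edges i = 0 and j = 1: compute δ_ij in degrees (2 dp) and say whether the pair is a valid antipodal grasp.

α = atan 0.45 = 24.23°;  2α = 48.46°
edge 0: e_0 = (-1.56, -1.12);  n_0 = (-0.5832, +0.8123)
edge 1: e_1 = (+1.37, -4.26);  n_1 = (-0.9520, -0.3062)
∠(n_0, n_1) = 72.15°
δ = |180° − 72.15°| = 107.85°
107.85° > 2α = 48.46°  →  invalid

δ = 107.85°, invalid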